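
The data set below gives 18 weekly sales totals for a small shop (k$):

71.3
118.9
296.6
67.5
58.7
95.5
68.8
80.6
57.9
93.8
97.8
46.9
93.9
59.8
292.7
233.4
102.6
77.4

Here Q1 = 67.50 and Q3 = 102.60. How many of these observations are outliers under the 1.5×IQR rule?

3

IQR = 35.10; fences at 67.50 − 52.65 = 14.85 and 102.60 + 52.65 = 155.25.
Outside the cutoffs: 233.4, 292.7, 296.6.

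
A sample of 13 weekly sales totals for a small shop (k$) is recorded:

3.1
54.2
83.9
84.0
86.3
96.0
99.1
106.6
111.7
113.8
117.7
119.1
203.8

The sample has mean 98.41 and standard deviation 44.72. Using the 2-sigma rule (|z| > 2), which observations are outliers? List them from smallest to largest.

Cutoffs at x̄ ± 2s: 98.41 ± 2·44.72 = [8.97, 187.85].
3.1: z = -2.13, |z| > 2 → outlier.
203.8: z = 2.36, |z| > 2 → outlier.
Every other value lies within [8.97, 187.85].

3.1, 203.8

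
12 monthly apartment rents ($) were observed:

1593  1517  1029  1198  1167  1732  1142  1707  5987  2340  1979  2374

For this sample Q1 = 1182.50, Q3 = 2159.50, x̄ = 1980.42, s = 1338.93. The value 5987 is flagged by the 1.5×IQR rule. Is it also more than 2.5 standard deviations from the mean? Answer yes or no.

z = (5987 − 1980.42) / 1338.93 = 2.99.
|z| = 2.99 > 2.5.

yes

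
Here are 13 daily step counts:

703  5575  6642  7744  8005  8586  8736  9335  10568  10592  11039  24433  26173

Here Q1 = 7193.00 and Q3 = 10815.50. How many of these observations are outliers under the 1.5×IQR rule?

3

IQR = 3622.50; fences at 7193.00 − 5433.75 = 1759.25 and 10815.50 + 5433.75 = 16249.25.
Outside the cutoffs: 703, 24433, 26173.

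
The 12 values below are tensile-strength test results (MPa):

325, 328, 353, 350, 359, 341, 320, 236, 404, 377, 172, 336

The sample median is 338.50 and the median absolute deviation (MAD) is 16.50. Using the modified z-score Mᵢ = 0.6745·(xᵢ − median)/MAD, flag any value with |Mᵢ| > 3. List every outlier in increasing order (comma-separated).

|Mᵢ| > 3 ⇔ |xᵢ − 338.50| > 3·16.50/0.6745 = 73.39.
So outliers lie outside [265.11, 411.89].
172: M = -6.81 → outlier.
236: M = -4.19 → outlier.

172, 236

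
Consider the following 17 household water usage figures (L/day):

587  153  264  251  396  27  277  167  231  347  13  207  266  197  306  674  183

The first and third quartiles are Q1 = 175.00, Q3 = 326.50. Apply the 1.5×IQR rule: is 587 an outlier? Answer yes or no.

IQR = Q3 − Q1 = 326.50 − 175.00 = 151.50.
Lower fence = Q1 − 1.5·IQR = 175.00 − 227.25 = -52.25.
Upper fence = Q3 + 1.5·IQR = 326.50 + 227.25 = 553.75.
587 lies above the upper fence.

yes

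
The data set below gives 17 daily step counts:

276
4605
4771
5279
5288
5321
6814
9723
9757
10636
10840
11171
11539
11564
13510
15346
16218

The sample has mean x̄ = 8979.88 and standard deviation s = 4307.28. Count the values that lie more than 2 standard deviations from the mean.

Cutoffs: x̄ ± 2s = [365.32, 17594.44].
Outside the cutoffs: 276.

1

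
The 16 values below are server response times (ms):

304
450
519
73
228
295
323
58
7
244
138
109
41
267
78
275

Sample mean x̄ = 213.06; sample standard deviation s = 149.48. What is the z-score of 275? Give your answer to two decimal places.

z = (275 − 213.06) / 149.48 = 0.41.

0.41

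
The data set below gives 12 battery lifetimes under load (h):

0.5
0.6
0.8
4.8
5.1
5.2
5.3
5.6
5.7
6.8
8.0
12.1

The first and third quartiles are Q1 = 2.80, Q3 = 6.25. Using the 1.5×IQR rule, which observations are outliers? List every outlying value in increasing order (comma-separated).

12.1

IQR = Q3 − Q1 = 6.25 − 2.80 = 3.45.
Lower fence = Q1 − 1.5·IQR = 2.80 − 5.175 = -2.375.
Upper fence = Q3 + 1.5·IQR = 6.25 + 5.175 = 11.425.
12.1 > 11.425 → outlier.
All remaining values lie within [-2.375, 11.425].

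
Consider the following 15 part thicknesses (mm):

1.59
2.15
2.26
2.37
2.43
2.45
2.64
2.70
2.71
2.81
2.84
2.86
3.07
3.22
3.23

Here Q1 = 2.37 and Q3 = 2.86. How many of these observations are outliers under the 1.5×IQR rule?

1

IQR = 0.49; fences at 2.37 − 0.735 = 1.635 and 2.86 + 0.735 = 3.595.
Outside the cutoffs: 1.59.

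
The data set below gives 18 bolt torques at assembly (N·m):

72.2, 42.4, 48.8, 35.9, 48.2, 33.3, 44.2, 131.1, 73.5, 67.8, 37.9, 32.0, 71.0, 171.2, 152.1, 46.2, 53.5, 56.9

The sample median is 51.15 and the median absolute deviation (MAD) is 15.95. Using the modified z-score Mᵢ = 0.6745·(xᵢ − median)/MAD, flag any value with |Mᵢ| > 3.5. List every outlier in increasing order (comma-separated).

|Mᵢ| > 3.5 ⇔ |xᵢ − 51.15| > 3.5·15.95/0.6745 = 82.77.
So outliers lie outside [-31.62, 133.92].
152.1: M = 4.27 → outlier.
171.2: M = 5.08 → outlier.

152.1, 171.2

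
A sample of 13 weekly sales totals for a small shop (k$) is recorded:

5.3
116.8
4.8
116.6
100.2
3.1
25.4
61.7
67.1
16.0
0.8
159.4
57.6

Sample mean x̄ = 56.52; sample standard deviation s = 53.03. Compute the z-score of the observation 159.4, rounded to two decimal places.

1.94

z = (159.4 − 56.52) / 53.03 = 1.94.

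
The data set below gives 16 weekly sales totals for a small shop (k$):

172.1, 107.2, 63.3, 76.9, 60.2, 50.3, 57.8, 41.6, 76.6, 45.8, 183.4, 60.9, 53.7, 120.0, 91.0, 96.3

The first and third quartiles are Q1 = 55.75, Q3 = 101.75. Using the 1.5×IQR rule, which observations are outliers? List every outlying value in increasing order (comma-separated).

IQR = Q3 − Q1 = 101.75 − 55.75 = 46.00.
Lower fence = Q1 − 1.5·IQR = 55.75 − 69.00 = -13.25.
Upper fence = Q3 + 1.5·IQR = 101.75 + 69.00 = 170.75.
172.1 > 170.75 → outlier.
183.4 > 170.75 → outlier.
All remaining values lie within [-13.25, 170.75].

172.1, 183.4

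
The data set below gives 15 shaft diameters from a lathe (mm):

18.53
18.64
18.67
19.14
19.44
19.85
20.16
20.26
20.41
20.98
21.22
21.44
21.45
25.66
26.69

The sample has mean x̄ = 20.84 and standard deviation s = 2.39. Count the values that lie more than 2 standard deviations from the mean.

Cutoffs: x̄ ± 2s = [16.06, 25.62].
Outside the cutoffs: 25.66, 26.69.

2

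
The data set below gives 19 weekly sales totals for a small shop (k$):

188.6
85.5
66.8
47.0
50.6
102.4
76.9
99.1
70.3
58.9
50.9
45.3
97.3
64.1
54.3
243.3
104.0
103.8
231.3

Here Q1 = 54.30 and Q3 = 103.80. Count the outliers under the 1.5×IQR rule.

IQR = 49.50; fences at 54.30 − 74.25 = -19.95 and 103.80 + 74.25 = 178.05.
Outside the cutoffs: 188.6, 231.3, 243.3.

3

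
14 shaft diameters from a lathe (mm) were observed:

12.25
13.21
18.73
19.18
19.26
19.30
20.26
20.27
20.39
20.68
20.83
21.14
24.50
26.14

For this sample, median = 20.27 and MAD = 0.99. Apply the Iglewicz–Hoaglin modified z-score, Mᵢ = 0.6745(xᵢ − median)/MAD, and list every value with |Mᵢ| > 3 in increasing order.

|Mᵢ| > 3 ⇔ |xᵢ − 20.27| > 3·0.99/0.6745 = 4.40.
So outliers lie outside [15.87, 24.67].
12.25: M = -5.46 → outlier.
13.21: M = -4.81 → outlier.
26.14: M = 4.00 → outlier.

12.25, 13.21, 26.14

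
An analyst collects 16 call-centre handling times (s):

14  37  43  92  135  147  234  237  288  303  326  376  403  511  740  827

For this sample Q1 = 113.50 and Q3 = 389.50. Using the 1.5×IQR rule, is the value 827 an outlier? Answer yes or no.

yes

IQR = Q3 − Q1 = 389.50 − 113.50 = 276.00.
Lower fence = Q1 − 1.5·IQR = 113.50 − 414.00 = -300.50.
Upper fence = Q3 + 1.5·IQR = 389.50 + 414.00 = 803.50.
827 lies above the upper fence.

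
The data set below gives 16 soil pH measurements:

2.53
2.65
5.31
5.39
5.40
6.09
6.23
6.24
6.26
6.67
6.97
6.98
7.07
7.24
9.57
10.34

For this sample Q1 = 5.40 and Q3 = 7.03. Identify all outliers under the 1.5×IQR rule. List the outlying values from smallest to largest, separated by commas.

2.53, 2.65, 9.57, 10.34

IQR = Q3 − Q1 = 7.03 − 5.40 = 1.63.
Lower fence = Q1 − 1.5·IQR = 5.40 − 2.445 = 2.955.
Upper fence = Q3 + 1.5·IQR = 7.03 + 2.445 = 9.475.
2.53 < 2.955 → outlier.
2.65 < 2.955 → outlier.
9.57 > 9.475 → outlier.
10.34 > 9.475 → outlier.
All remaining values lie within [2.955, 9.475].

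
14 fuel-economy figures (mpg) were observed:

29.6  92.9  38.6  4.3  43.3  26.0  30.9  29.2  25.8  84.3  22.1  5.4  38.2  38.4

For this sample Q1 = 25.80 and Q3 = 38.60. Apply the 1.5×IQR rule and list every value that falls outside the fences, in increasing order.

IQR = Q3 − Q1 = 38.60 − 25.80 = 12.80.
Lower fence = Q1 − 1.5·IQR = 25.80 − 19.20 = 6.60.
Upper fence = Q3 + 1.5·IQR = 38.60 + 19.20 = 57.80.
4.3 < 6.60 → outlier.
5.4 < 6.60 → outlier.
84.3 > 57.80 → outlier.
92.9 > 57.80 → outlier.
All remaining values lie within [6.60, 57.80].

4.3, 5.4, 84.3, 92.9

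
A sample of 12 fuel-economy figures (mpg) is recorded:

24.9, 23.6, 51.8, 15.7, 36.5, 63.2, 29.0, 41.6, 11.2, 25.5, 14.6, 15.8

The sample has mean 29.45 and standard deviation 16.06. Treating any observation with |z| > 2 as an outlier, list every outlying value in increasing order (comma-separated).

63.2

Cutoffs at x̄ ± 2s: 29.45 ± 2·16.06 = [-2.67, 61.57].
63.2: z = 2.10, |z| > 2 → outlier.
Every other value lies within [-2.67, 61.57].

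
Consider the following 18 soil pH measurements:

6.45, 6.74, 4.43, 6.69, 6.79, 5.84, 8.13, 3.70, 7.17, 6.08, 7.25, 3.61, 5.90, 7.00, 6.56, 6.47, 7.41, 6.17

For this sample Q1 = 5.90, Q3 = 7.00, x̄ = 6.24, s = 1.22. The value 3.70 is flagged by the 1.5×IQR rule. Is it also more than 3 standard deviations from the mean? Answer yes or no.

no

z = (3.70 − 6.24) / 1.22 = -2.08.
|z| = 2.08 ≤ 3.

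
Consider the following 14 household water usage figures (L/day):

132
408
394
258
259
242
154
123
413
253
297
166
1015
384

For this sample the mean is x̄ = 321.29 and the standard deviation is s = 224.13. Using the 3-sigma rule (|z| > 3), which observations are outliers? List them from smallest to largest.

1015

Cutoffs at x̄ ± 3s: 321.29 ± 3·224.13 = [-351.10, 993.68].
1015: z = 3.10, |z| > 3 → outlier.
Every other value lies within [-351.10, 993.68].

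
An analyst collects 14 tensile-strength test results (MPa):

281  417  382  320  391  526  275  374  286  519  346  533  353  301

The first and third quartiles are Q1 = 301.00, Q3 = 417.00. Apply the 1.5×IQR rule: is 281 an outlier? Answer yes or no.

no

IQR = Q3 − Q1 = 417.00 − 301.00 = 116.00.
Lower fence = Q1 − 1.5·IQR = 301.00 − 174.00 = 127.00.
Upper fence = Q3 + 1.5·IQR = 417.00 + 174.00 = 591.00.
281 lies within [127.00, 591.00].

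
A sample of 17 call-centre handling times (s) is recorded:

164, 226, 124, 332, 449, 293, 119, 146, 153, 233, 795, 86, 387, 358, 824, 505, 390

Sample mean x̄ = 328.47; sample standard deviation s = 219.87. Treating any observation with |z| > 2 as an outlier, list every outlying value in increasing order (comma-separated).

Cutoffs at x̄ ± 2s: 328.47 ± 2·219.87 = [-111.27, 768.21].
795: z = 2.12, |z| > 2 → outlier.
824: z = 2.25, |z| > 2 → outlier.
Every other value lies within [-111.27, 768.21].

795, 824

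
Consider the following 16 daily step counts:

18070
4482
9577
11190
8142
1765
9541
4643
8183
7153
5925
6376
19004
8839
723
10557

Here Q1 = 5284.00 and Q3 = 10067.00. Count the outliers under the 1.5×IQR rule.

IQR = 4783.00; fences at 5284.00 − 7174.50 = -1890.50 and 10067.00 + 7174.50 = 17241.50.
Outside the cutoffs: 18070, 19004.

2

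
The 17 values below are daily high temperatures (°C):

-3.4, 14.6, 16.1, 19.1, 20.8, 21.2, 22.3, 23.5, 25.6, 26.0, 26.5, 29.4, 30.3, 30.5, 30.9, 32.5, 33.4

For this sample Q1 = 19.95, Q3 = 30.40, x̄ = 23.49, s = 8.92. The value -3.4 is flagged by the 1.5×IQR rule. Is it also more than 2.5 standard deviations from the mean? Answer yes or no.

yes

z = (-3.4 − 23.49) / 8.92 = -3.01.
|z| = 3.01 > 2.5.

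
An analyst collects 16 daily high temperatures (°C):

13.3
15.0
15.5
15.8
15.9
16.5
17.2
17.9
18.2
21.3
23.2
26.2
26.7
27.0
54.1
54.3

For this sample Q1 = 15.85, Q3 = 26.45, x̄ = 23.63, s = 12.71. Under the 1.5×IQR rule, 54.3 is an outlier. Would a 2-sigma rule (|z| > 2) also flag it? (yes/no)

yes

z = (54.3 − 23.63) / 12.71 = 2.41.
|z| = 2.41 > 2.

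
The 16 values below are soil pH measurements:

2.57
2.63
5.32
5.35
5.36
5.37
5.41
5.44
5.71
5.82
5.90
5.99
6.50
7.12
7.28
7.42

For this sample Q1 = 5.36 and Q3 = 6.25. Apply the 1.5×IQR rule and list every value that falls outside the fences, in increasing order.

2.57, 2.63

IQR = Q3 − Q1 = 6.25 − 5.36 = 0.89.
Lower fence = Q1 − 1.5·IQR = 5.36 − 1.335 = 4.025.
Upper fence = Q3 + 1.5·IQR = 6.25 + 1.335 = 7.585.
2.57 < 4.025 → outlier.
2.63 < 4.025 → outlier.
All remaining values lie within [4.025, 7.585].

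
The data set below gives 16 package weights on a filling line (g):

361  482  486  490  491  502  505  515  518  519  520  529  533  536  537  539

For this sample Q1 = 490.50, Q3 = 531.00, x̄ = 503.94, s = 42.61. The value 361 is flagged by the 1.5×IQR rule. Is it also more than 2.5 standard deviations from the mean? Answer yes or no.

z = (361 − 503.94) / 42.61 = -3.35.
|z| = 3.35 > 2.5.

yes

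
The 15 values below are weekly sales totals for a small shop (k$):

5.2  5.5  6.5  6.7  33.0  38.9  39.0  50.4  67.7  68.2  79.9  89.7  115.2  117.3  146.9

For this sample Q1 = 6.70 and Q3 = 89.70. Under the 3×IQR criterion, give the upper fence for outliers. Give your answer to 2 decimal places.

IQR = Q3 − Q1 = 89.70 − 6.70 = 83.00.
Lower fence = Q1 − 3·IQR = 6.70 − 249.00 = -242.30.
Upper fence = Q3 + 3·IQR = 89.70 + 249.00 = 338.70.

338.70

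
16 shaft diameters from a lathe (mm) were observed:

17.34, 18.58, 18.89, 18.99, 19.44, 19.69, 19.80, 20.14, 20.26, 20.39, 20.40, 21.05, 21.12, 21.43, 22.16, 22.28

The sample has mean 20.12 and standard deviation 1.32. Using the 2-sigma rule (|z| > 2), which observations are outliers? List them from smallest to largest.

Cutoffs at x̄ ± 2s: 20.12 ± 2·1.32 = [17.48, 22.76].
17.34: z = -2.11, |z| > 2 → outlier.
Every other value lies within [17.48, 22.76].

17.34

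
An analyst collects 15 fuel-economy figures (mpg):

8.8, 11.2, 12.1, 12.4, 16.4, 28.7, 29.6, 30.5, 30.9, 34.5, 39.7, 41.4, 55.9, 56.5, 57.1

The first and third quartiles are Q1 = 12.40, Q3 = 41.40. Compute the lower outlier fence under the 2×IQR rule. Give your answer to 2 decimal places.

-45.60

IQR = Q3 − Q1 = 41.40 − 12.40 = 29.00.
Lower fence = Q1 − 2·IQR = 12.40 − 58.00 = -45.60.
Upper fence = Q3 + 2·IQR = 41.40 + 58.00 = 99.40.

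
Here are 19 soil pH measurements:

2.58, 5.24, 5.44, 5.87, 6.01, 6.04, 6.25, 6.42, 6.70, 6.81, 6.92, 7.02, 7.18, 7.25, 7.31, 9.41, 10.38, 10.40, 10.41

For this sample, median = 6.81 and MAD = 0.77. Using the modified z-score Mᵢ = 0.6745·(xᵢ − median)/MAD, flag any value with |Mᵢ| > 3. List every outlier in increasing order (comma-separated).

2.58, 10.38, 10.40, 10.41

|Mᵢ| > 3 ⇔ |xᵢ − 6.81| > 3·0.77/0.6745 = 3.42.
So outliers lie outside [3.39, 10.23].
2.58: M = -3.71 → outlier.
10.38: M = 3.13 → outlier.
10.40: M = 3.14 → outlier.
10.41: M = 3.15 → outlier.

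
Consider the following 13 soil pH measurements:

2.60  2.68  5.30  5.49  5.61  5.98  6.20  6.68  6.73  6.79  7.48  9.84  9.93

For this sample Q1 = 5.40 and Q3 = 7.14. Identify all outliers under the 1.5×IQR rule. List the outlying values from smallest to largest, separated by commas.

IQR = Q3 − Q1 = 7.14 − 5.40 = 1.74.
Lower fence = Q1 − 1.5·IQR = 5.40 − 2.61 = 2.79.
Upper fence = Q3 + 1.5·IQR = 7.14 + 2.61 = 9.75.
2.60 < 2.79 → outlier.
2.68 < 2.79 → outlier.
9.84 > 9.75 → outlier.
9.93 > 9.75 → outlier.
All remaining values lie within [2.79, 9.75].

2.60, 2.68, 9.84, 9.93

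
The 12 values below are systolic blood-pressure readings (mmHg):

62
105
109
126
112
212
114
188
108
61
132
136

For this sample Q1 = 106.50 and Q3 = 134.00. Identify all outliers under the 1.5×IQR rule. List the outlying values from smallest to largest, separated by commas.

IQR = Q3 − Q1 = 134.00 − 106.50 = 27.50.
Lower fence = Q1 − 1.5·IQR = 106.50 − 41.25 = 65.25.
Upper fence = Q3 + 1.5·IQR = 134.00 + 41.25 = 175.25.
61 < 65.25 → outlier.
62 < 65.25 → outlier.
188 > 175.25 → outlier.
212 > 175.25 → outlier.
All remaining values lie within [65.25, 175.25].

61, 62, 188, 212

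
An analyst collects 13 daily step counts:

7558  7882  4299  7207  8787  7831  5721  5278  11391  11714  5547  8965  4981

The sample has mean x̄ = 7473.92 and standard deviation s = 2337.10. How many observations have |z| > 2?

Cutoffs: x̄ ± 2s = [2799.72, 12148.12].
Every value lies within the cutoffs.

0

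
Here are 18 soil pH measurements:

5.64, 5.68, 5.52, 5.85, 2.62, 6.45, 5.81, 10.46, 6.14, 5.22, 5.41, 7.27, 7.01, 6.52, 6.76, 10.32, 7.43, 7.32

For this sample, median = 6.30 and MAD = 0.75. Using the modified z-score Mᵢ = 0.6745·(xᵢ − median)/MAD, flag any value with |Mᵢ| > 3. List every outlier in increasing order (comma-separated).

2.62, 10.32, 10.46

|Mᵢ| > 3 ⇔ |xᵢ − 6.30| > 3·0.75/0.6745 = 3.34.
So outliers lie outside [2.96, 9.64].
2.62: M = -3.31 → outlier.
10.32: M = 3.62 → outlier.
10.46: M = 3.74 → outlier.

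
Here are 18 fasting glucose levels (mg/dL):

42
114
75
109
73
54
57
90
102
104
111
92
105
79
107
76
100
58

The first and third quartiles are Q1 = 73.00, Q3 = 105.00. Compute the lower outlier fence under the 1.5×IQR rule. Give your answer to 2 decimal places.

IQR = Q3 − Q1 = 105.00 − 73.00 = 32.00.
Lower fence = Q1 − 1.5·IQR = 73.00 − 48.00 = 25.00.
Upper fence = Q3 + 1.5·IQR = 105.00 + 48.00 = 153.00.

25.00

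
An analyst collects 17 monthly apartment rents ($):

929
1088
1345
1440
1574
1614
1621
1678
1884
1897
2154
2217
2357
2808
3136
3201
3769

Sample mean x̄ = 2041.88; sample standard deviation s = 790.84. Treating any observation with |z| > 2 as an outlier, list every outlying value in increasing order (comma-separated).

Cutoffs at x̄ ± 2s: 2041.88 ± 2·790.84 = [460.20, 3623.56].
3769: z = 2.18, |z| > 2 → outlier.
Every other value lies within [460.20, 3623.56].

3769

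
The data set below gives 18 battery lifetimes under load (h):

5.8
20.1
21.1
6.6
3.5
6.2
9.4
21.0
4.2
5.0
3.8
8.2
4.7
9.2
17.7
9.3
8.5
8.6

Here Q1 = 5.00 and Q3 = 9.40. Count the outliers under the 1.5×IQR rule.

IQR = 4.40; fences at 5.00 − 6.60 = -1.60 and 9.40 + 6.60 = 16.00.
Outside the cutoffs: 17.7, 20.1, 21.0, 21.1.

4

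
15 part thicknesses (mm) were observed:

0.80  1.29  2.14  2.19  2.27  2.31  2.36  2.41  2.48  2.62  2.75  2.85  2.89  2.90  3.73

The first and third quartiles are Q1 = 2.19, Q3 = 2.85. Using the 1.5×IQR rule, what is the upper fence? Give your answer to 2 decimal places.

3.84

IQR = Q3 − Q1 = 2.85 − 2.19 = 0.66.
Lower fence = Q1 − 1.5·IQR = 2.19 − 0.99 = 1.20.
Upper fence = Q3 + 1.5·IQR = 2.85 + 0.99 = 3.84.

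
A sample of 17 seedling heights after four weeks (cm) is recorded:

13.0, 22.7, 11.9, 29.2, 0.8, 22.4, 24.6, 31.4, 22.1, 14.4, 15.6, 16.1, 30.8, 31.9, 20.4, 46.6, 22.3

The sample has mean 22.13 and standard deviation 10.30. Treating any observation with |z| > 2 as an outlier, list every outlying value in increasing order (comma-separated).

Cutoffs at x̄ ± 2s: 22.13 ± 2·10.30 = [1.53, 42.73].
0.8: z = -2.07, |z| > 2 → outlier.
46.6: z = 2.38, |z| > 2 → outlier.
Every other value lies within [1.53, 42.73].

0.8, 46.6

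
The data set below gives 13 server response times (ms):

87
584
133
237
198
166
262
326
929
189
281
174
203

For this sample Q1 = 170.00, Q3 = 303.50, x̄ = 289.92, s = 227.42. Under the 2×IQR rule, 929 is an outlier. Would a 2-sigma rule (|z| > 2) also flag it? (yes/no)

yes

z = (929 − 289.92) / 227.42 = 2.81.
|z| = 2.81 > 2.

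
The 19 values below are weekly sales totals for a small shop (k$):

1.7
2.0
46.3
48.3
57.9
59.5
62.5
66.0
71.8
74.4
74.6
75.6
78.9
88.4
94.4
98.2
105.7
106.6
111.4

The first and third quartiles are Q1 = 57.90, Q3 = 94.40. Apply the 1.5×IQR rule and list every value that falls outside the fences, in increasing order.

1.7, 2.0

IQR = Q3 − Q1 = 94.40 − 57.90 = 36.50.
Lower fence = Q1 − 1.5·IQR = 57.90 − 54.75 = 3.15.
Upper fence = Q3 + 1.5·IQR = 94.40 + 54.75 = 149.15.
1.7 < 3.15 → outlier.
2.0 < 3.15 → outlier.
All remaining values lie within [3.15, 149.15].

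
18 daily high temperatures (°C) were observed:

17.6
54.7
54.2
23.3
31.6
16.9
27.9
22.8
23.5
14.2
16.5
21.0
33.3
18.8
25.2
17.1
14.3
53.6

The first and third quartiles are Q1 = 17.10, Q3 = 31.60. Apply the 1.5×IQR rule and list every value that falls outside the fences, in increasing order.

53.6, 54.2, 54.7

IQR = Q3 − Q1 = 31.60 − 17.10 = 14.50.
Lower fence = Q1 − 1.5·IQR = 17.10 − 21.75 = -4.65.
Upper fence = Q3 + 1.5·IQR = 31.60 + 21.75 = 53.35.
53.6 > 53.35 → outlier.
54.2 > 53.35 → outlier.
54.7 > 53.35 → outlier.
All remaining values lie within [-4.65, 53.35].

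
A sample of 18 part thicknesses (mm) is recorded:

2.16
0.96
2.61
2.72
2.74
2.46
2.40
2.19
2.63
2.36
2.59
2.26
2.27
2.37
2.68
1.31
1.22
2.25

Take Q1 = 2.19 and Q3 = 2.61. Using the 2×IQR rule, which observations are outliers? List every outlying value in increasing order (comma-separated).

0.96, 1.22, 1.31

IQR = Q3 − Q1 = 2.61 − 2.19 = 0.42.
Lower fence = Q1 − 2·IQR = 2.19 − 0.84 = 1.35.
Upper fence = Q3 + 2·IQR = 2.61 + 0.84 = 3.45.
0.96 < 1.35 → outlier.
1.22 < 1.35 → outlier.
1.31 < 1.35 → outlier.
All remaining values lie within [1.35, 3.45].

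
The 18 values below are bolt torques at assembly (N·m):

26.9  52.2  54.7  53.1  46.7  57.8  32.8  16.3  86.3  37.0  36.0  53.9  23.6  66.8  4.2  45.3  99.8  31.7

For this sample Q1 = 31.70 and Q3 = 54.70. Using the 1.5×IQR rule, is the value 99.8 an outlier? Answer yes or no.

IQR = Q3 − Q1 = 54.70 − 31.70 = 23.00.
Lower fence = Q1 − 1.5·IQR = 31.70 − 34.50 = -2.80.
Upper fence = Q3 + 1.5·IQR = 54.70 + 34.50 = 89.20.
99.8 lies above the upper fence.

yes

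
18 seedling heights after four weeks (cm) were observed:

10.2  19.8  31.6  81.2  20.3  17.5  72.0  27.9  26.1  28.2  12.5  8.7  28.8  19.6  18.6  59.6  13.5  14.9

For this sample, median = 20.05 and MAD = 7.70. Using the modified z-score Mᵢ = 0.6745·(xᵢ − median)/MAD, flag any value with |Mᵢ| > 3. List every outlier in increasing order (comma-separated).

|Mᵢ| > 3 ⇔ |xᵢ − 20.05| > 3·7.70/0.6745 = 34.25.
So outliers lie outside [-14.20, 54.30].
59.6: M = 3.46 → outlier.
72.0: M = 4.55 → outlier.
81.2: M = 5.36 → outlier.

59.6, 72.0, 81.2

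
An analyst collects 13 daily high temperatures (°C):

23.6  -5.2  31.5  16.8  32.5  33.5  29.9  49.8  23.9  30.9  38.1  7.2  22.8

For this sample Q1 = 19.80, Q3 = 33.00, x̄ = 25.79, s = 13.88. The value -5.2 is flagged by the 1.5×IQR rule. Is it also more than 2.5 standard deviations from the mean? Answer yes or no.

z = (-5.2 − 25.79) / 13.88 = -2.23.
|z| = 2.23 ≤ 2.5.

no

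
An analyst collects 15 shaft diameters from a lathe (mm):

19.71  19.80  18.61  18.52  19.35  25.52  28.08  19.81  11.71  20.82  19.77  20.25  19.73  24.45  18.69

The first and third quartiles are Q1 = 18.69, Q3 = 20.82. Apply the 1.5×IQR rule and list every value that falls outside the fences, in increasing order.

11.71, 24.45, 25.52, 28.08

IQR = Q3 − Q1 = 20.82 − 18.69 = 2.13.
Lower fence = Q1 − 1.5·IQR = 18.69 − 3.195 = 15.495.
Upper fence = Q3 + 1.5·IQR = 20.82 + 3.195 = 24.015.
11.71 < 15.495 → outlier.
24.45 > 24.015 → outlier.
25.52 > 24.015 → outlier.
28.08 > 24.015 → outlier.
All remaining values lie within [15.495, 24.015].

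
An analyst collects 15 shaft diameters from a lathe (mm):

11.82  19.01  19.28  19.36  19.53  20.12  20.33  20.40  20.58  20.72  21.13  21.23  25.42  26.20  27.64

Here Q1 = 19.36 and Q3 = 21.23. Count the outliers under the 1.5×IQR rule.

IQR = 1.87; fences at 19.36 − 2.805 = 16.555 and 21.23 + 2.805 = 24.035.
Outside the cutoffs: 11.82, 25.42, 26.20, 27.64.

4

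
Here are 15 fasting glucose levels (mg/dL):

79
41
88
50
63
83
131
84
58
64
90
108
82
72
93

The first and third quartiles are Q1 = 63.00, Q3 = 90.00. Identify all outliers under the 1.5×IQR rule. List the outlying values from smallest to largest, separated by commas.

IQR = Q3 − Q1 = 90.00 − 63.00 = 27.00.
Lower fence = Q1 − 1.5·IQR = 63.00 − 40.50 = 22.50.
Upper fence = Q3 + 1.5·IQR = 90.00 + 40.50 = 130.50.
131 > 130.50 → outlier.
All remaining values lie within [22.50, 130.50].

131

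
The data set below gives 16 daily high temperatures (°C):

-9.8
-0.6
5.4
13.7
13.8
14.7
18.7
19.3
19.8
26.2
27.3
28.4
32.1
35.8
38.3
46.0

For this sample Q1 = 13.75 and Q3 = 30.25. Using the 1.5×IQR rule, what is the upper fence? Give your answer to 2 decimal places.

55.00

IQR = Q3 − Q1 = 30.25 − 13.75 = 16.50.
Lower fence = Q1 − 1.5·IQR = 13.75 − 24.75 = -11.00.
Upper fence = Q3 + 1.5·IQR = 30.25 + 24.75 = 55.00.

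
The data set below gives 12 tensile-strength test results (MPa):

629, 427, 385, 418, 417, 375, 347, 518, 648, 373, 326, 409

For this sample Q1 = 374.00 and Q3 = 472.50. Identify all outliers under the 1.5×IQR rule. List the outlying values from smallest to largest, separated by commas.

IQR = Q3 − Q1 = 472.50 − 374.00 = 98.50.
Lower fence = Q1 − 1.5·IQR = 374.00 − 147.75 = 226.25.
Upper fence = Q3 + 1.5·IQR = 472.50 + 147.75 = 620.25.
629 > 620.25 → outlier.
648 > 620.25 → outlier.
All remaining values lie within [226.25, 620.25].

629, 648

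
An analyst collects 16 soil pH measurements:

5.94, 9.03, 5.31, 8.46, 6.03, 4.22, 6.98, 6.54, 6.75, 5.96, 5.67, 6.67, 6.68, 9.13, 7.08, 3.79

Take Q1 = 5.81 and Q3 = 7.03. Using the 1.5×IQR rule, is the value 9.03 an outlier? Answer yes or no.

yes

IQR = Q3 − Q1 = 7.03 − 5.81 = 1.22.
Lower fence = Q1 − 1.5·IQR = 5.81 − 1.83 = 3.98.
Upper fence = Q3 + 1.5·IQR = 7.03 + 1.83 = 8.86.
9.03 lies above the upper fence.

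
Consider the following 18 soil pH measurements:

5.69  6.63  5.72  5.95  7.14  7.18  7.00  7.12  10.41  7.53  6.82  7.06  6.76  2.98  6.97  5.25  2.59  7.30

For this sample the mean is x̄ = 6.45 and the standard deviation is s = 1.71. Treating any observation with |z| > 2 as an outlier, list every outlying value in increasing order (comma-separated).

Cutoffs at x̄ ± 2s: 6.45 ± 2·1.71 = [3.03, 9.87].
2.59: z = -2.26, |z| > 2 → outlier.
2.98: z = -2.03, |z| > 2 → outlier.
10.41: z = 2.32, |z| > 2 → outlier.
Every other value lies within [3.03, 9.87].

2.59, 2.98, 10.41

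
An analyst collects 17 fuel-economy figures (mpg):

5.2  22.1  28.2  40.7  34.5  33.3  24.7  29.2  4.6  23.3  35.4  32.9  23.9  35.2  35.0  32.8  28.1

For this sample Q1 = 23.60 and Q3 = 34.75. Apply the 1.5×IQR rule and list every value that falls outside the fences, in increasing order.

4.6, 5.2

IQR = Q3 − Q1 = 34.75 − 23.60 = 11.15.
Lower fence = Q1 − 1.5·IQR = 23.60 − 16.725 = 6.875.
Upper fence = Q3 + 1.5·IQR = 34.75 + 16.725 = 51.475.
4.6 < 6.875 → outlier.
5.2 < 6.875 → outlier.
All remaining values lie within [6.875, 51.475].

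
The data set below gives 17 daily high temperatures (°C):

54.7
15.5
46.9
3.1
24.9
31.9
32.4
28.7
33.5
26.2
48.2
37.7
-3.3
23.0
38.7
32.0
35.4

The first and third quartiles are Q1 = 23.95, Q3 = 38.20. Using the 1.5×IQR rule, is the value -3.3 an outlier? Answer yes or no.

IQR = Q3 − Q1 = 38.20 − 23.95 = 14.25.
Lower fence = Q1 − 1.5·IQR = 23.95 − 21.375 = 2.575.
Upper fence = Q3 + 1.5·IQR = 38.20 + 21.375 = 59.575.
-3.3 lies below the lower fence.

yes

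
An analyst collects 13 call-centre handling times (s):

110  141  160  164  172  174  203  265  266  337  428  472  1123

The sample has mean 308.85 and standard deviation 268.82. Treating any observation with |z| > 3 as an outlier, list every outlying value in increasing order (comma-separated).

Cutoffs at x̄ ± 3s: 308.85 ± 3·268.82 = [-497.61, 1115.31].
1123: z = 3.03, |z| > 3 → outlier.
Every other value lies within [-497.61, 1115.31].

1123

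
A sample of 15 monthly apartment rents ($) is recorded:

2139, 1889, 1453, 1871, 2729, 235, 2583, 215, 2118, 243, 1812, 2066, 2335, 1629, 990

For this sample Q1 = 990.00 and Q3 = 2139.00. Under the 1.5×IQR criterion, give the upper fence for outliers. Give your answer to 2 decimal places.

3862.50

IQR = Q3 − Q1 = 2139.00 − 990.00 = 1149.00.
Lower fence = Q1 − 1.5·IQR = 990.00 − 1723.50 = -733.50.
Upper fence = Q3 + 1.5·IQR = 2139.00 + 1723.50 = 3862.50.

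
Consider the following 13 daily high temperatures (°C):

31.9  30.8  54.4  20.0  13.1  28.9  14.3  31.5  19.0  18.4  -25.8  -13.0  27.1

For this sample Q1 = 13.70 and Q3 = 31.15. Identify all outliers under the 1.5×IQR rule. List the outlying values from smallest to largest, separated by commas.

-25.8, -13.0

IQR = Q3 − Q1 = 31.15 − 13.70 = 17.45.
Lower fence = Q1 − 1.5·IQR = 13.70 − 26.175 = -12.475.
Upper fence = Q3 + 1.5·IQR = 31.15 + 26.175 = 57.325.
-25.8 < -12.475 → outlier.
-13.0 < -12.475 → outlier.
All remaining values lie within [-12.475, 57.325].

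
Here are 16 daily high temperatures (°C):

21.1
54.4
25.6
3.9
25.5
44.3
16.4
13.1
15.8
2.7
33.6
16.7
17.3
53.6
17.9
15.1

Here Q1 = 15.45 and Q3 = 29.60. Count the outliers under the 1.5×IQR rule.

2

IQR = 14.15; fences at 15.45 − 21.225 = -5.775 and 29.60 + 21.225 = 50.825.
Outside the cutoffs: 53.6, 54.4.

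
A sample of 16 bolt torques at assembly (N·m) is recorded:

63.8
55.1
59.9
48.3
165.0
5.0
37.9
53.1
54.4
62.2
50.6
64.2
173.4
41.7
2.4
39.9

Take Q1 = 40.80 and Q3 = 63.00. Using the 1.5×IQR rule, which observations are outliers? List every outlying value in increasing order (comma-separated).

2.4, 5.0, 165.0, 173.4

IQR = Q3 − Q1 = 63.00 − 40.80 = 22.20.
Lower fence = Q1 − 1.5·IQR = 40.80 − 33.30 = 7.50.
Upper fence = Q3 + 1.5·IQR = 63.00 + 33.30 = 96.30.
2.4 < 7.50 → outlier.
5.0 < 7.50 → outlier.
165.0 > 96.30 → outlier.
173.4 > 96.30 → outlier.
All remaining values lie within [7.50, 96.30].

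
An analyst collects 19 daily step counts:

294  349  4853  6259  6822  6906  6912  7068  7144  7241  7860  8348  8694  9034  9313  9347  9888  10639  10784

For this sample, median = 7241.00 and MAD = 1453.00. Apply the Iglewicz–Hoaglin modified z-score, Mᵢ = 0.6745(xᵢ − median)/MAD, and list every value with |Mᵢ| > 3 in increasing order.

294, 349

|Mᵢ| > 3 ⇔ |xᵢ − 7241.00| > 3·1453.00/0.6745 = 6462.56.
So outliers lie outside [778.44, 13703.56].
294: M = -3.22 → outlier.
349: M = -3.20 → outlier.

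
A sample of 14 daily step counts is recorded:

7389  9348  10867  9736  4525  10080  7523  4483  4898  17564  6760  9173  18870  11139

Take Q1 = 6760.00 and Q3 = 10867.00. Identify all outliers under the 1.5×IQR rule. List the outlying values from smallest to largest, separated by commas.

IQR = Q3 − Q1 = 10867.00 − 6760.00 = 4107.00.
Lower fence = Q1 − 1.5·IQR = 6760.00 − 6160.50 = 599.50.
Upper fence = Q3 + 1.5·IQR = 10867.00 + 6160.50 = 17027.50.
17564 > 17027.50 → outlier.
18870 > 17027.50 → outlier.
All remaining values lie within [599.50, 17027.50].

17564, 18870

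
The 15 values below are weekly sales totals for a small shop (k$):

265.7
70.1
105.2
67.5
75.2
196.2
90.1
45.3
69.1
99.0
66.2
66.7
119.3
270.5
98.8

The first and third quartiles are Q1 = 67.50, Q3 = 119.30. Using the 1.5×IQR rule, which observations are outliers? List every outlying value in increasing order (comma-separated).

265.7, 270.5

IQR = Q3 − Q1 = 119.30 − 67.50 = 51.80.
Lower fence = Q1 − 1.5·IQR = 67.50 − 77.70 = -10.20.
Upper fence = Q3 + 1.5·IQR = 119.30 + 77.70 = 197.00.
265.7 > 197.00 → outlier.
270.5 > 197.00 → outlier.
All remaining values lie within [-10.20, 197.00].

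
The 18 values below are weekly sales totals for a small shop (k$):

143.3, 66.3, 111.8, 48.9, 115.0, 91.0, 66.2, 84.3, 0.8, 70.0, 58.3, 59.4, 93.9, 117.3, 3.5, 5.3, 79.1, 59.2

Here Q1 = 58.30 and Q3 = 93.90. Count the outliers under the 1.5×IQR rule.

2

IQR = 35.60; fences at 58.30 − 53.40 = 4.90 and 93.90 + 53.40 = 147.30.
Outside the cutoffs: 0.8, 3.5.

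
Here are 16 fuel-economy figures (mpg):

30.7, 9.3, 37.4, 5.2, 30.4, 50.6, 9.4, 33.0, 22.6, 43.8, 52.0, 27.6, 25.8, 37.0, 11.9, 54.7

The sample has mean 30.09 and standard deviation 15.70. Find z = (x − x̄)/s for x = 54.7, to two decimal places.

z = (54.7 − 30.09) / 15.70 = 1.57.

1.57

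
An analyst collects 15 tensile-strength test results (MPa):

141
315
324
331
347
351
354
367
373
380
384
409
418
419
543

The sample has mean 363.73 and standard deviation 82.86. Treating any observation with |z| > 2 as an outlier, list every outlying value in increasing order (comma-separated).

Cutoffs at x̄ ± 2s: 363.73 ± 2·82.86 = [198.01, 529.45].
141: z = -2.69, |z| > 2 → outlier.
543: z = 2.16, |z| > 2 → outlier.
Every other value lies within [198.01, 529.45].

141, 543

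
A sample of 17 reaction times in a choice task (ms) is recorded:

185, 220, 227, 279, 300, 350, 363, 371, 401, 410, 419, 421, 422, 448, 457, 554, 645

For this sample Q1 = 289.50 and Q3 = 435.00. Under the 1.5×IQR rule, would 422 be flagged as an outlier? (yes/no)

no

IQR = Q3 − Q1 = 435.00 − 289.50 = 145.50.
Lower fence = Q1 − 1.5·IQR = 289.50 − 218.25 = 71.25.
Upper fence = Q3 + 1.5·IQR = 435.00 + 218.25 = 653.25.
422 lies within [71.25, 653.25].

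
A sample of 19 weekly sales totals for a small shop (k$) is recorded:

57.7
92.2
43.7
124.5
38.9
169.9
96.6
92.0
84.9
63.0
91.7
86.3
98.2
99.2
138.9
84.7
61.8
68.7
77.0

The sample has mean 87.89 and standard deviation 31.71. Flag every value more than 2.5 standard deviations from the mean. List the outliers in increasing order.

169.9

Cutoffs at x̄ ± 2.5s: 87.89 ± 2.5·31.71 = [8.615, 167.165].
169.9: z = 2.59, |z| > 2.5 → outlier.
Every other value lies within [8.615, 167.165].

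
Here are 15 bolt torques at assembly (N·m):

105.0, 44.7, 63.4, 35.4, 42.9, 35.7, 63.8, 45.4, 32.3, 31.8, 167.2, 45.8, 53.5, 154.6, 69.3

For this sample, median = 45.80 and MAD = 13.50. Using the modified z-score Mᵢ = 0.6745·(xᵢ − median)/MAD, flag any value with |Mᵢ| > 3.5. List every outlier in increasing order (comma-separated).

154.6, 167.2

|Mᵢ| > 3.5 ⇔ |xᵢ − 45.80| > 3.5·13.50/0.6745 = 70.05.
So outliers lie outside [-24.25, 115.85].
154.6: M = 5.44 → outlier.
167.2: M = 6.07 → outlier.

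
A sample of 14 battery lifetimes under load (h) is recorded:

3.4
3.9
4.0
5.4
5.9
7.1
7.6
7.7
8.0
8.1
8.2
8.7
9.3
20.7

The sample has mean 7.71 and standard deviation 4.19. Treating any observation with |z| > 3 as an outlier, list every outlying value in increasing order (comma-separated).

20.7

Cutoffs at x̄ ± 3s: 7.71 ± 3·4.19 = [-4.86, 20.28].
20.7: z = 3.10, |z| > 3 → outlier.
Every other value lies within [-4.86, 20.28].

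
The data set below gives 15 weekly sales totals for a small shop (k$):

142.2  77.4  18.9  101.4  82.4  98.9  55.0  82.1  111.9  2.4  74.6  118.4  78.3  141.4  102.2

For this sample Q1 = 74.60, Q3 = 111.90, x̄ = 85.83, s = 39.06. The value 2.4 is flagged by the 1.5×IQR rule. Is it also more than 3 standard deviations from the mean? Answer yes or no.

no

z = (2.4 − 85.83) / 39.06 = -2.14.
|z| = 2.14 ≤ 3.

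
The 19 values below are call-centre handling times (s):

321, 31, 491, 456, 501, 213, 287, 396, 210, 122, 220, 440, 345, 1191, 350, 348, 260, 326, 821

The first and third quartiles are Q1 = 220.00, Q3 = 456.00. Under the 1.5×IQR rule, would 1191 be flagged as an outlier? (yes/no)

IQR = Q3 − Q1 = 456.00 − 220.00 = 236.00.
Lower fence = Q1 − 1.5·IQR = 220.00 − 354.00 = -134.00.
Upper fence = Q3 + 1.5·IQR = 456.00 + 354.00 = 810.00.
1191 lies above the upper fence.

yes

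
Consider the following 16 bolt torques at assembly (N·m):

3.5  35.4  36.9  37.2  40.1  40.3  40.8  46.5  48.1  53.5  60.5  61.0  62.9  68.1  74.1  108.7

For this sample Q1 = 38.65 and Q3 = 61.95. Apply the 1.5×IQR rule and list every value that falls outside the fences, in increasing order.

3.5, 108.7

IQR = Q3 − Q1 = 61.95 − 38.65 = 23.30.
Lower fence = Q1 − 1.5·IQR = 38.65 − 34.95 = 3.70.
Upper fence = Q3 + 1.5·IQR = 61.95 + 34.95 = 96.90.
3.5 < 3.70 → outlier.
108.7 > 96.90 → outlier.
All remaining values lie within [3.70, 96.90].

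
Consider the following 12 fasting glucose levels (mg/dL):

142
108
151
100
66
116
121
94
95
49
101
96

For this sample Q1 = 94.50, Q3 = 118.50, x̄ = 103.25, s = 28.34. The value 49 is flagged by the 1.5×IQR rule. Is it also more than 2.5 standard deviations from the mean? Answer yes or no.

z = (49 − 103.25) / 28.34 = -1.91.
|z| = 1.91 ≤ 2.5.

no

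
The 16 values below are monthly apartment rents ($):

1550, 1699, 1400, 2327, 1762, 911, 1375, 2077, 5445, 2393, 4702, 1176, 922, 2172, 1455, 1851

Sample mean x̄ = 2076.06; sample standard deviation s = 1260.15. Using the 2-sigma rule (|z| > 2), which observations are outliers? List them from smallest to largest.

4702, 5445

Cutoffs at x̄ ± 2s: 2076.06 ± 2·1260.15 = [-444.24, 4596.36].
4702: z = 2.08, |z| > 2 → outlier.
5445: z = 2.67, |z| > 2 → outlier.
Every other value lies within [-444.24, 4596.36].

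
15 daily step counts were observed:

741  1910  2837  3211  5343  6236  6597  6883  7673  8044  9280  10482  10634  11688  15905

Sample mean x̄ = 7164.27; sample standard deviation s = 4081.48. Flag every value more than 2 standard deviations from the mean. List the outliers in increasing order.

15905

Cutoffs at x̄ ± 2s: 7164.27 ± 2·4081.48 = [-998.69, 15327.23].
15905: z = 2.14, |z| > 2 → outlier.
Every other value lies within [-998.69, 15327.23].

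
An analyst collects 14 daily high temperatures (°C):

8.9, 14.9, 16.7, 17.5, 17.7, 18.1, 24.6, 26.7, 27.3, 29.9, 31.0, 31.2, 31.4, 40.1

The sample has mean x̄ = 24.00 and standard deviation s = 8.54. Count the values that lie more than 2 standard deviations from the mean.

0

Cutoffs: x̄ ± 2s = [6.92, 41.08].
Every value lies within the cutoffs.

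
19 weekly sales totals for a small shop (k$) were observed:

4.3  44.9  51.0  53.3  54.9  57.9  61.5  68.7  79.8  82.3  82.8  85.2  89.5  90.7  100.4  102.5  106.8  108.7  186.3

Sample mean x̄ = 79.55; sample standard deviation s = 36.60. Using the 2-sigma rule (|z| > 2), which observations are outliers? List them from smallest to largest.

Cutoffs at x̄ ± 2s: 79.55 ± 2·36.60 = [6.35, 152.75].
4.3: z = -2.06, |z| > 2 → outlier.
186.3: z = 2.92, |z| > 2 → outlier.
Every other value lies within [6.35, 152.75].

4.3, 186.3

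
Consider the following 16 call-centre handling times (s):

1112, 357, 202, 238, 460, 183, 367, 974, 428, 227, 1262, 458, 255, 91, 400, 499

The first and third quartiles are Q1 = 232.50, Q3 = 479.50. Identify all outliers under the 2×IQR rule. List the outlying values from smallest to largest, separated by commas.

IQR = Q3 − Q1 = 479.50 − 232.50 = 247.00.
Lower fence = Q1 − 2·IQR = 232.50 − 494.00 = -261.50.
Upper fence = Q3 + 2·IQR = 479.50 + 494.00 = 973.50.
974 > 973.50 → outlier.
1112 > 973.50 → outlier.
1262 > 973.50 → outlier.
All remaining values lie within [-261.50, 973.50].

974, 1112, 1262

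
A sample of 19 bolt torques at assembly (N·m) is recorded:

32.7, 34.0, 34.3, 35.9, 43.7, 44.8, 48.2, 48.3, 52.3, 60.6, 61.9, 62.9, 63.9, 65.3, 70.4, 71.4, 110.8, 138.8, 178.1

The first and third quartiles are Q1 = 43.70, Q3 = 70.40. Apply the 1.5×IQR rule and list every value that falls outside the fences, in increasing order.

IQR = Q3 − Q1 = 70.40 − 43.70 = 26.70.
Lower fence = Q1 − 1.5·IQR = 43.70 − 40.05 = 3.65.
Upper fence = Q3 + 1.5·IQR = 70.40 + 40.05 = 110.45.
110.8 > 110.45 → outlier.
138.8 > 110.45 → outlier.
178.1 > 110.45 → outlier.
All remaining values lie within [3.65, 110.45].

110.8, 138.8, 178.1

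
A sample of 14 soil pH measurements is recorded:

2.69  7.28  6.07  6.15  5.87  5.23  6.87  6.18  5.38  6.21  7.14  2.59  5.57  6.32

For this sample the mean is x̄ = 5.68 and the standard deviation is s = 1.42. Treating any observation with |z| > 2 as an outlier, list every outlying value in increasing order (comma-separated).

Cutoffs at x̄ ± 2s: 5.68 ± 2·1.42 = [2.84, 8.52].
2.59: z = -2.18, |z| > 2 → outlier.
2.69: z = -2.11, |z| > 2 → outlier.
Every other value lies within [2.84, 8.52].

2.59, 2.69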